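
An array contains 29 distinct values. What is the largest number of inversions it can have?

Inversions: 406

A reversed (strictly descending) arrangement makes every pair an inversion, giving C(29, 2) inversions.
C(29, 2) = 29·28/2 = 406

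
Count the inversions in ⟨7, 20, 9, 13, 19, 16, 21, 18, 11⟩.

14 inversions

Element-by-element contributions:
7 → none → 0
20 → 9, 13, 19, 16, 18, 11 → 6
9 → none → 0
13 → 11 → 1
19 → 16, 18, 11 → 3
16 → 11 → 1
21 → 18, 11 → 2
18 → 11 → 1
11 → none → 0
Sum: 0 + 6 + 0 + 1 + 3 + 1 + 2 + 1 + 0 = 14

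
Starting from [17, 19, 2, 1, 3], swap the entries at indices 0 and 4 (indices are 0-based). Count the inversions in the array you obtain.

6

Positions 0 and 4 hold 17 and 3; after swapping, the array is [3, 19, 2, 1, 17].
Element-by-element contributions:
3: 2
19: 3
2: 1
1: 0
17: 0
Sum: 2 + 3 + 1 + 0 + 0 = 6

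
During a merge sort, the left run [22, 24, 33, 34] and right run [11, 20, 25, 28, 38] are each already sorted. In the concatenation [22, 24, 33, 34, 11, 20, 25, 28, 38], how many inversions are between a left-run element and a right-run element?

Count, for every r in R, how many entries of L exceed r:
r = 11: 22, 24, 33, 34 → 4
r = 20: 22, 24, 33, 34 → 4
r = 25: 33, 34 → 2
r = 28: 33, 34 → 2
r = 38: none → 0
Cross-inversions: 4 + 4 + 2 + 2 + 0 = 12

12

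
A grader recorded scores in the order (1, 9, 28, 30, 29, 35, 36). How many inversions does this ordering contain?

1 inversion

Count, for each position, how many later elements it exceeds:
1 → none → 0
9 → none → 0
28 → none → 0
30 → 29 → 1
29 → none → 0
35 → none → 0
36 → none → 0
Sum: 0 + 0 + 0 + 1 + 0 + 0 + 0 = 1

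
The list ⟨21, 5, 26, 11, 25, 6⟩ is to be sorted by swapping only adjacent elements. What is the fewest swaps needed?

The minimum number of adjacent swaps to sort an array equals its inversion count, since every such swap removes exactly one inversion.
Count inversions — for each element, later elements that are smaller:
21: 5, 11, 6 → 3
5: none → 0
26: 11, 25, 6 → 3
11: 6 → 1
25: 6 → 1
6: none → 0
Total inversions: 3 + 0 + 3 + 1 + 1 + 0 = 8

8 swaps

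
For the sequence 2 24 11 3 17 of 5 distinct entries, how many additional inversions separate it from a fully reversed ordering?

Maximum inversions for 5 distinct elements is C(5, 2) = 5·4/2 = 10.
Current inversions — for each element, count later smaller elements:
2: 0
24: 3
11: 1
3: 0
17: 0
Current total: 0 + 3 + 1 + 0 + 0 = 4
Shortfall: 10 − 4 = 6

6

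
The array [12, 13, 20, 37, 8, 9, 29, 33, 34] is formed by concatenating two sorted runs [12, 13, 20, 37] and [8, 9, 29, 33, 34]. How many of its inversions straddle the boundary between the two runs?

11

Count, for every r in R, how many entries of L exceed r:
r = 8: 12, 13, 20, 37 → 4
r = 9: 12, 13, 20, 37 → 4
r = 29: 37 → 1
r = 33: 37 → 1
r = 34: 37 → 1
Cross-inversions: 4 + 4 + 1 + 1 + 1 = 11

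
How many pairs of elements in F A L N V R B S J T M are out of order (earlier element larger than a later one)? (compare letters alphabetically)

Sweep left to right; for each value list the smaller values that follow it:
F: 2
A: 0
L: 2
N: 3
V: 6
R: 3
B: 0
S: 2
J: 0
T: 1
M: 0
Sum: 2 + 0 + 2 + 3 + 6 + 3 + 0 + 2 + 0 + 1 + 0 = 19

19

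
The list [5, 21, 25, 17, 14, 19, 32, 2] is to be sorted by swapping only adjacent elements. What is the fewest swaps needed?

Minimum adjacent swaps = number of inversions (each swap of adjacent out-of-order elements removes one inversion and no swap can remove more).
Count inversions — for each element, later elements that are smaller:
5: 2 → 1
21: 17, 14, 19, 2 → 4
25: 17, 14, 19, 2 → 4
17: 14, 2 → 2
14: 2 → 1
19: 2 → 1
32: 2 → 1
2: none → 0
Total inversions: 1 + 4 + 4 + 2 + 1 + 1 + 1 + 0 = 14

14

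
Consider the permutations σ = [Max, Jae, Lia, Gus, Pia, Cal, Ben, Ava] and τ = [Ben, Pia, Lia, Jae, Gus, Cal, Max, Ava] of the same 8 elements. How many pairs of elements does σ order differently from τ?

Assign each item its position (1..8) in the first ordering, then rewrite the second ordering as that position sequence:
positions: Max→1, Jae→2, Lia→3, Gus→4, Pia→5, Cal→6, Ben→7, Ava→8
second ordering as positions: [7, 5, 3, 2, 4, 6, 1, 8]
Discordant pairs = inversions in this position sequence.
7: 5, 3, 2, 4, 6, 1 → 6
5: 3, 2, 4, 1 → 4
3: 2, 1 → 2
2: 1 → 1
4: 1 → 1
6: 1 → 1
1: 0
8: 0
Total: 6 + 4 + 2 + 1 + 1 + 1 + 0 + 0 = 15

15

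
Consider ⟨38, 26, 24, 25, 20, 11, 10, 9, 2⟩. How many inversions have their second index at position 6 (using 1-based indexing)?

5 such elements

The element at index 6 is 11.
Elements before it: 38, 26, 24, 25, 20
Those larger than 11: 38, 26, 24, 25, 20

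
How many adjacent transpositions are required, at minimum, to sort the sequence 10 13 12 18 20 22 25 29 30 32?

The minimum number of adjacent swaps to sort an array equals its inversion count, since every such swap removes exactly one inversion.
Count inversions — for each element, later elements that are smaller:
10: none → 0
13: 12 → 1
12: none → 0
18: none → 0
20: none → 0
22: none → 0
25: none → 0
29: none → 0
30: none → 0
32: none → 0
Total inversions: 0 + 1 + 0 + 0 + 0 + 0 + 0 + 0 + 0 + 0 = 1

1 swap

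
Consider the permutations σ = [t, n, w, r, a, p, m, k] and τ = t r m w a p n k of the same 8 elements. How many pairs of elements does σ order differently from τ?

Assign each item its position (1..8) in the first ordering, then rewrite the second ordering as that position sequence:
positions: t→1, n→2, w→3, r→4, a→5, p→6, m→7, k→8
second ordering as positions: [1, 4, 7, 3, 5, 6, 2, 8]
Discordant pairs = inversions in this position sequence.
1: 0
4: 3, 2 → 2
7: 3, 5, 6, 2 → 4
3: 2 → 1
5: 2 → 1
6: 2 → 1
2: 0
8: 0
Total: 0 + 2 + 4 + 1 + 1 + 1 + 0 + 0 = 9

9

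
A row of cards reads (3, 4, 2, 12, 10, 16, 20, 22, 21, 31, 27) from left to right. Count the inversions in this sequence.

Inversions: 5

For each element, count later entries that are smaller:
3: 1
4: 1
2: 0
12: 1
10: 0
16: 0
20: 0
22: 1
21: 0
31: 1
27: 0
Sum: 1 + 1 + 0 + 1 + 0 + 0 + 0 + 1 + 0 + 1 + 0 = 5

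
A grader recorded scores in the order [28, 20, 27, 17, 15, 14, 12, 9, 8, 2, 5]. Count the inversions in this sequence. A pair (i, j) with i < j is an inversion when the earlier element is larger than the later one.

53 inversions

Count, for each position, how many later elements it exceeds:
28: 10
20: 8
27: 8
17: 7
15: 6
14: 5
12: 4
9: 3
8: 2
2: 0
5: 0
Sum: 10 + 8 + 8 + 7 + 6 + 5 + 4 + 3 + 2 + 0 + 0 = 53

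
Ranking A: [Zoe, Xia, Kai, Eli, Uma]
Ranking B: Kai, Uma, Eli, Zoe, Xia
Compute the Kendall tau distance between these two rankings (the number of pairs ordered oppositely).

7

Assign each item its position (1..5) in the first ordering, then rewrite the second ordering as that position sequence:
positions: Zoe→1, Xia→2, Kai→3, Eli→4, Uma→5
second ordering as positions: [3, 5, 4, 1, 2]
Discordant pairs = inversions in this position sequence.
3: 1, 2 → 2
5: 4, 1, 2 → 3
4: 1, 2 → 2
1: 0
2: 0
Total: 2 + 3 + 2 + 0 + 0 = 7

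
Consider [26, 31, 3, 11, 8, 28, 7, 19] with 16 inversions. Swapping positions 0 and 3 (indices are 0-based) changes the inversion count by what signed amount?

-1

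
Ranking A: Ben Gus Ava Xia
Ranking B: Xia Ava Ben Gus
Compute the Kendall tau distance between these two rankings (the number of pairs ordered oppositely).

5

Assign each item its position (1..4) in the first ordering, then rewrite the second ordering as that position sequence:
positions: Ben→1, Gus→2, Ava→3, Xia→4
second ordering as positions: [4, 3, 1, 2]
Discordant pairs = inversions in this position sequence.
4: 3, 1, 2 → 3
3: 1, 2 → 2
1: 0
2: 0
Total: 3 + 2 + 0 + 0 = 5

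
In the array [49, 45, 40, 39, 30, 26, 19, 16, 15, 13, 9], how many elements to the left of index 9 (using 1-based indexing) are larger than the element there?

8

The element at index 9 is 15.
Elements before it: 49, 45, 40, 39, 30, 26, 19, 16
Those larger than 15: 49, 45, 40, 39, 30, 26, 19, 16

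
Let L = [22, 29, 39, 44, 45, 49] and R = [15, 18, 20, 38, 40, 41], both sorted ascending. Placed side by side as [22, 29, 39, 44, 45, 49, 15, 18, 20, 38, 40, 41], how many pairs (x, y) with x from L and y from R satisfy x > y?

Count, for every r in R, how many entries of L exceed r:
r = 15: 22, 29, 39, 44, 45, 49 → 6
r = 18: 22, 29, 39, 44, 45, 49 → 6
r = 20: 22, 29, 39, 44, 45, 49 → 6
r = 38: 39, 44, 45, 49 → 4
r = 40: 44, 45, 49 → 3
r = 41: 44, 45, 49 → 3
Cross-inversions: 6 + 6 + 6 + 4 + 3 + 3 = 28

28 cross-inversions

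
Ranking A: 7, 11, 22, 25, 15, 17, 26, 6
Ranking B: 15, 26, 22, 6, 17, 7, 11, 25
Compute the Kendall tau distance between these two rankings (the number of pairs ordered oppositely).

Assign each item its position (1..8) in the first ordering, then rewrite the second ordering as that position sequence:
positions: 7→1, 11→2, 22→3, 25→4, 15→5, 17→6, 26→7, 6→8
second ordering as positions: [5, 7, 3, 8, 6, 1, 2, 4]
Discordant pairs = inversions in this position sequence.
5: 3, 1, 2, 4 → 4
7: 3, 6, 1, 2, 4 → 5
3: 1, 2 → 2
8: 6, 1, 2, 4 → 4
6: 1, 2, 4 → 3
1: 0
2: 0
4: 0
Total: 4 + 5 + 2 + 4 + 3 + 0 + 0 + 0 = 18

There are 18 discordant pairs.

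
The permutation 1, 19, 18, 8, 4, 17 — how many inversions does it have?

Listing every pair i<j with a[i]>a[j] (using 0-based positions):
(1,2): 19 > 18
(1,3): 19 > 8
(1,4): 19 > 4
(1,5): 19 > 17
(2,3): 18 > 8
(2,4): 18 > 4
(2,5): 18 > 17
(3,4): 8 > 4
That's 8 pairs.

8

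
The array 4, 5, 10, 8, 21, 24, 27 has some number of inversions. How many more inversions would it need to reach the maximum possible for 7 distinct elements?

Maximum inversions for 7 distinct elements is C(7, 2) = 7·6/2 = 21.
Current inversions — for each element, count later smaller elements:
4: 0
5: 0
10: 1
8: 0
21: 0
24: 0
27: 0
Current total: 0 + 0 + 1 + 0 + 0 + 0 + 0 = 1
Shortfall: 21 − 1 = 20

20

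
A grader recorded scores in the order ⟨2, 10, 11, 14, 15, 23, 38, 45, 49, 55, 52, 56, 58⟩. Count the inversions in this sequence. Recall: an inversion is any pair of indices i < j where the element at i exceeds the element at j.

Count, for each position, how many later elements it exceeds:
2 → none → 0
10 → none → 0
11 → none → 0
14 → none → 0
15 → none → 0
23 → none → 0
38 → none → 0
45 → none → 0
49 → none → 0
55 → 52 → 1
52 → none → 0
56 → none → 0
58 → none → 0
Sum: 0 + 0 + 0 + 0 + 0 + 0 + 0 + 0 + 0 + 1 + 0 + 0 + 0 = 1

1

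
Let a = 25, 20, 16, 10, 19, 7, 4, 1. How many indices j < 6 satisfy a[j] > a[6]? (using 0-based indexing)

The element at index 6 is 4.
Elements before it: 25, 20, 16, 10, 19, 7
Those larger than 4: 25, 20, 16, 10, 19, 7

6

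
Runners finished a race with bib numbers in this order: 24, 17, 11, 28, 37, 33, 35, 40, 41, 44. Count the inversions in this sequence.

5 inversions

Sweep left to right; for each value list the smaller values that follow it:
24: 2
17: 1
11: 0
28: 0
37: 2
33: 0
35: 0
40: 0
41: 0
44: 0
Sum: 2 + 1 + 0 + 0 + 2 + 0 + 0 + 0 + 0 + 0 = 5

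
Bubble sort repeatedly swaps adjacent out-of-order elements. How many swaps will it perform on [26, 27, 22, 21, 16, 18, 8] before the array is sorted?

Swaps: 19

Minimum adjacent swaps = number of inversions (each swap of adjacent out-of-order elements removes one inversion and no swap can remove more).
Count inversions — for each element, later elements that are smaller:
26: 22, 21, 16, 18, 8 → 5
27: 22, 21, 16, 18, 8 → 5
22: 21, 16, 18, 8 → 4
21: 16, 18, 8 → 3
16: 8 → 1
18: 8 → 1
8: none → 0
Total inversions: 5 + 5 + 4 + 3 + 1 + 1 + 0 = 19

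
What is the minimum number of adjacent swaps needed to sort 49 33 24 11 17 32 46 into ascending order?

12

Minimum adjacent swaps = number of inversions (each swap of adjacent out-of-order elements removes one inversion and no swap can remove more).
Count inversions — for each element, later elements that are smaller:
49: 33, 24, 11, 17, 32, 46 → 6
33: 24, 11, 17, 32 → 4
24: 11, 17 → 2
11: none → 0
17: none → 0
32: none → 0
46: none → 0
Total inversions: 6 + 4 + 2 + 0 + 0 + 0 + 0 = 12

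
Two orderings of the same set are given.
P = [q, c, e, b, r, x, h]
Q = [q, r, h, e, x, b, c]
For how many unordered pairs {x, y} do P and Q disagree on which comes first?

11 disagreeing pairs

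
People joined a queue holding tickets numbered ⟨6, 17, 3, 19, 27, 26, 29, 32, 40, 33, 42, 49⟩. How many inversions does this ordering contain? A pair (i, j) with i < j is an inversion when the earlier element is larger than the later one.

4

Element-by-element contributions:
6: 1
17: 1
3: 0
19: 0
27: 1
26: 0
29: 0
32: 0
40: 1
33: 0
42: 0
49: 0
Sum: 1 + 1 + 0 + 0 + 1 + 0 + 0 + 0 + 1 + 0 + 0 + 0 = 4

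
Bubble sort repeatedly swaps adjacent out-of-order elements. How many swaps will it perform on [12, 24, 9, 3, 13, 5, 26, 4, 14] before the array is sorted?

18

The minimum number of adjacent swaps to sort an array equals its inversion count, since every such swap removes exactly one inversion.
Count inversions — for each element, later elements that are smaller:
12: 9, 3, 5, 4 → 4
24: 9, 3, 13, 5, 4, 14 → 6
9: 3, 5, 4 → 3
3: none → 0
13: 5, 4 → 2
5: 4 → 1
26: 4, 14 → 2
4: none → 0
14: none → 0
Total inversions: 4 + 6 + 3 + 0 + 2 + 1 + 2 + 0 + 0 = 18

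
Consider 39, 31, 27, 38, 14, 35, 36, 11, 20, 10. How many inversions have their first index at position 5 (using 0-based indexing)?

3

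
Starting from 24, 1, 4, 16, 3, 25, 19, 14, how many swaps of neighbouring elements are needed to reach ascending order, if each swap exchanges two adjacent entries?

12

Each adjacent swap fixes exactly one inversion, so the minimum swap count equals the number of inversions.
Count inversions — for each element, later elements that are smaller:
24: 1, 4, 16, 3, 19, 14 → 6
1: none → 0
4: 3 → 1
16: 3, 14 → 2
3: none → 0
25: 19, 14 → 2
19: 14 → 1
14: none → 0
Total inversions: 6 + 0 + 1 + 2 + 0 + 2 + 1 + 0 = 12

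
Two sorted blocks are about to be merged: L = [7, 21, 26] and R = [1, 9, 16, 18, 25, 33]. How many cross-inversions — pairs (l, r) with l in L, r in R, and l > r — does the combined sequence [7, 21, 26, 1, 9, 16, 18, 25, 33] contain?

10

For each element r of the right run, count left-run elements greater than r:
r = 1: 7, 21, 26 → 3
r = 9: 21, 26 → 2
r = 16: 21, 26 → 2
r = 18: 21, 26 → 2
r = 25: 26 → 1
r = 33: none → 0
Cross-inversions: 3 + 2 + 2 + 2 + 1 + 0 = 10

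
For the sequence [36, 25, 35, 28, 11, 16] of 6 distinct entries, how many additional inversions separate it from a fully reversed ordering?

3

Maximum inversions for 6 distinct elements is C(6, 2) = 6·5/2 = 15.
Current inversions — for each element, count later smaller elements:
36: 5
25: 2
35: 3
28: 2
11: 0
16: 0
Current total: 5 + 2 + 3 + 2 + 0 + 0 = 12
Shortfall: 15 − 12 = 3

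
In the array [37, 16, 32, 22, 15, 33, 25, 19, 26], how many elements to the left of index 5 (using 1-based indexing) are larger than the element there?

The element at index 5 is 15.
Elements before it: 37, 16, 32, 22
Those larger than 15: 37, 16, 32, 22

4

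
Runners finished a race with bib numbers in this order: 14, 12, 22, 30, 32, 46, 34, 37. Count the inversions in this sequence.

There are 3 out-of-order pairs.

For each element, count later entries that are smaller:
14 → 12 → 1
12 → none → 0
22 → none → 0
30 → none → 0
32 → none → 0
46 → 34, 37 → 2
34 → none → 0
37 → none → 0
Sum: 1 + 0 + 0 + 0 + 0 + 2 + 0 + 0 = 3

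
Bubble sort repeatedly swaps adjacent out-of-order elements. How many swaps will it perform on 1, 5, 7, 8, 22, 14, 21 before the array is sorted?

2 adjacent swaps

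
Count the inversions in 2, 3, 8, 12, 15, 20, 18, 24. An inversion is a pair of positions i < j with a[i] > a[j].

1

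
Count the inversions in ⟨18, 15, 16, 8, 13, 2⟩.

Element-by-element contributions:
18 → 15, 16, 8, 13, 2 → 5
15 → 8, 13, 2 → 3
16 → 8, 13, 2 → 3
8 → 2 → 1
13 → 2 → 1
2 → none → 0
Sum: 5 + 3 + 3 + 1 + 1 + 0 = 13

13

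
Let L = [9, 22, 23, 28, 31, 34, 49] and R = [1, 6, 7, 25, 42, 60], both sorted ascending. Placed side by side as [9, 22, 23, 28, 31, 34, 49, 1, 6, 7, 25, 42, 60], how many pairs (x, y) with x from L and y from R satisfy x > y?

Split inversions: 26

Count, for every r in R, how many entries of L exceed r:
r = 1: 9, 22, 23, 28, 31, 34, 49 → 7
r = 6: 9, 22, 23, 28, 31, 34, 49 → 7
r = 7: 9, 22, 23, 28, 31, 34, 49 → 7
r = 25: 28, 31, 34, 49 → 4
r = 42: 49 → 1
r = 60: none → 0
Cross-inversions: 7 + 7 + 7 + 4 + 1 + 0 = 26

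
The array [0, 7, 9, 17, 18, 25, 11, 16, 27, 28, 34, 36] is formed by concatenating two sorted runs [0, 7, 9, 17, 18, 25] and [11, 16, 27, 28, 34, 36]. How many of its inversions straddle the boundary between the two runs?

For each element r of the right run, count left-run elements greater than r:
r = 11: 17, 18, 25 → 3
r = 16: 17, 18, 25 → 3
r = 27: none → 0
r = 28: none → 0
r = 34: none → 0
r = 36: none → 0
Cross-inversions: 3 + 3 + 0 + 0 + 0 + 0 = 6

6 split inversions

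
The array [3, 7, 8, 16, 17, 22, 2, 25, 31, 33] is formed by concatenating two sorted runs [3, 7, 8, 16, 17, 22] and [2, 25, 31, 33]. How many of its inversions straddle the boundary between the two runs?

Cross-inversions: 6

Take each right-half value and tally the left-half values above it:
r = 2: 3, 7, 8, 16, 17, 22 → 6
r = 25: none → 0
r = 31: none → 0
r = 33: none → 0
Cross-inversions: 6 + 0 + 0 + 0 = 6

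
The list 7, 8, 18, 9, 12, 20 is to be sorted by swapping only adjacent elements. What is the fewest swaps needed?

2

Each adjacent swap fixes exactly one inversion, so the minimum swap count equals the number of inversions.
Count inversions — for each element, later elements that are smaller:
7: none → 0
8: none → 0
18: 9, 12 → 2
9: none → 0
12: none → 0
20: none → 0
Total inversions: 0 + 0 + 2 + 0 + 0 + 0 = 2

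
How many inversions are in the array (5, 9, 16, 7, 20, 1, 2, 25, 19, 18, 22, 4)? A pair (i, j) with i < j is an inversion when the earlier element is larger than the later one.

Inversions: 27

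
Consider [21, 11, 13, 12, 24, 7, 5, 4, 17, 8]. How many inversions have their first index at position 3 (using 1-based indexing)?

5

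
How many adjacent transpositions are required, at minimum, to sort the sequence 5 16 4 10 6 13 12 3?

15

The minimum number of adjacent swaps to sort an array equals its inversion count, since every such swap removes exactly one inversion.
Count inversions — for each element, later elements that are smaller:
5: 4, 3 → 2
16: 4, 10, 6, 13, 12, 3 → 6
4: 3 → 1
10: 6, 3 → 2
6: 3 → 1
13: 12, 3 → 2
12: 3 → 1
3: none → 0
Total inversions: 2 + 6 + 1 + 2 + 1 + 2 + 1 + 0 = 15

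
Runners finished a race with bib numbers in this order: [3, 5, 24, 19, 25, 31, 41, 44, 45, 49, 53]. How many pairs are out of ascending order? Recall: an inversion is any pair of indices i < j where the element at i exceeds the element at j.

Inversions: 1

For each element, count later entries that are smaller:
3: 0
5: 0
24: 1
19: 0
25: 0
31: 0
41: 0
44: 0
45: 0
49: 0
53: 0
Sum: 0 + 0 + 1 + 0 + 0 + 0 + 0 + 0 + 0 + 0 + 0 = 1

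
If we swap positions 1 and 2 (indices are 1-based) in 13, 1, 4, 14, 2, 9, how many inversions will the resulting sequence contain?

Positions 1 and 2 hold 13 and 1; after swapping, the array is [1, 13, 4, 14, 2, 9].
Sweep left to right; for each value list the smaller values that follow it:
1 → none → 0
13 → 4, 2, 9 → 3
4 → 2 → 1
14 → 2, 9 → 2
2 → none → 0
9 → none → 0
Sum: 0 + 3 + 1 + 2 + 0 + 0 = 6

6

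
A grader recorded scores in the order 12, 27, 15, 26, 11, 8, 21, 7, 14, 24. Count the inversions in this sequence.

Element-by-element contributions:
12: 3
27: 8
15: 4
26: 6
11: 2
8: 1
21: 2
7: 0
14: 0
24: 0
Sum: 3 + 8 + 4 + 6 + 2 + 1 + 2 + 0 + 0 + 0 = 26

26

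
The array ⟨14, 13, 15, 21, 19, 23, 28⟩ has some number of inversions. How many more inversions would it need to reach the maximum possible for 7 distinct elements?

19

Maximum inversions for 7 distinct elements is C(7, 2) = 7·6/2 = 21.
Current inversions — for each element, count later smaller elements:
14: 1
13: 0
15: 0
21: 1
19: 0
23: 0
28: 0
Current total: 1 + 0 + 0 + 1 + 0 + 0 + 0 = 2
Shortfall: 21 − 2 = 19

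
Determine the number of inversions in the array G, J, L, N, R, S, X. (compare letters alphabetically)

Count, for each position, how many later elements it exceeds:
G: 0
J: 0
L: 0
N: 0
R: 0
S: 0
X: 0
Sum: 0 + 0 + 0 + 0 + 0 + 0 + 0 = 0

0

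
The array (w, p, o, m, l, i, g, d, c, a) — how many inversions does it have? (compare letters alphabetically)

45 inversions

Sweep left to right; for each value list the smaller values that follow it:
w: 9
p: 8
o: 7
m: 6
l: 5
i: 4
g: 3
d: 2
c: 1
a: 0
Sum: 9 + 8 + 7 + 6 + 5 + 4 + 3 + 2 + 1 + 0 = 45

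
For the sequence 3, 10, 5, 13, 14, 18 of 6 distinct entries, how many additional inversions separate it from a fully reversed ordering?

Maximum inversions for 6 distinct elements is C(6, 2) = 6·5/2 = 15.
Current inversions — for each element, count later smaller elements:
3: 0
10: 1
5: 0
13: 0
14: 0
18: 0
Current total: 0 + 1 + 0 + 0 + 0 + 0 = 1
Shortfall: 15 − 1 = 14

14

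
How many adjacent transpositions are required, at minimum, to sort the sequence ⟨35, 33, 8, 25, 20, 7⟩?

Each adjacent swap fixes exactly one inversion, so the minimum swap count equals the number of inversions.
Count inversions — for each element, later elements that are smaller:
35: 33, 8, 25, 20, 7 → 5
33: 8, 25, 20, 7 → 4
8: 7 → 1
25: 20, 7 → 2
20: 7 → 1
7: none → 0
Total inversions: 5 + 4 + 1 + 2 + 1 + 0 = 13

13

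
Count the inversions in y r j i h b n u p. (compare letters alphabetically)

Sweep left to right; for each value list the smaller values that follow it:
y: 8
r: 6
j: 3
i: 2
h: 1
b: 0
n: 0
u: 1
p: 0
Sum: 8 + 6 + 3 + 2 + 1 + 0 + 0 + 1 + 0 = 21

21 inversions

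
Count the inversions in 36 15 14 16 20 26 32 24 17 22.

Inversions: 19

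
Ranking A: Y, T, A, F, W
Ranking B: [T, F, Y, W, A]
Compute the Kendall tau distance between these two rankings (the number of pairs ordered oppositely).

4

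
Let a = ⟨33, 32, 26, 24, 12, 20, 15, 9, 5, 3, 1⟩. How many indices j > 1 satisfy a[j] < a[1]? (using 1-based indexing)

The element at index 1 is 33.
Elements after it: 32, 26, 24, 12, 20, 15, 9, 5, 3, 1
Those smaller than 33: 32, 26, 24, 12, 20, 15, 9, 5, 3, 1

10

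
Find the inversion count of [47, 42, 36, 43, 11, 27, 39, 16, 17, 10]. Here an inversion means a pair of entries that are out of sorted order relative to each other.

There are 36 out-of-order pairs.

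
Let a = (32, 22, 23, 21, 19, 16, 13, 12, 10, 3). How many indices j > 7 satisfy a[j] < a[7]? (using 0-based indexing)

2

The element at index 7 is 12.
Elements after it: 10, 3
Those smaller than 12: 10, 3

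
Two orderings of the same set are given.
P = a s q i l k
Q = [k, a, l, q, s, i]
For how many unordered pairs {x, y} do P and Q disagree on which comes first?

9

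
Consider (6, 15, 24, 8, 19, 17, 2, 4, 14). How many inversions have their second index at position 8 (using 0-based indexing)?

The element at index 8 is 14.
Elements before it: 6, 15, 24, 8, 19, 17, 2, 4
Those larger than 14: 15, 24, 19, 17

4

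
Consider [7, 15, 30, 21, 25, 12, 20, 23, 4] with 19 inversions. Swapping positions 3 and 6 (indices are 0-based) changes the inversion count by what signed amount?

-1

Positions 3 and 6 hold 21 and 20; after swapping, the array is [7, 15, 30, 20, 25, 12, 21, 23, 4].
Count, for each position, how many later elements it exceeds:
7 → 4 → 1
15 → 12, 4 → 2
30 → 20, 25, 12, 21, 23, 4 → 6
20 → 12, 4 → 2
25 → 12, 21, 23, 4 → 4
12 → 4 → 1
21 → 4 → 1
23 → 4 → 1
4 → none → 0
Sum: 1 + 2 + 6 + 2 + 4 + 1 + 1 + 1 + 0 = 18
Change: 18 − 19 = -1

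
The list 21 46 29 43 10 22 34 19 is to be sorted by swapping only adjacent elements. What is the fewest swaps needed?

The minimum number of adjacent swaps to sort an array equals its inversion count, since every such swap removes exactly one inversion.
Count inversions — for each element, later elements that are smaller:
21: 10, 19 → 2
46: 29, 43, 10, 22, 34, 19 → 6
29: 10, 22, 19 → 3
43: 10, 22, 34, 19 → 4
10: none → 0
22: 19 → 1
34: 19 → 1
19: none → 0
Total inversions: 2 + 6 + 3 + 4 + 0 + 1 + 1 + 0 = 17

Adjacent swaps: 17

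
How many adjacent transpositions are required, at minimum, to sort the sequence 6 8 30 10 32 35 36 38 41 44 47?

Minimum adjacent swaps = number of inversions (each swap of adjacent out-of-order elements removes one inversion and no swap can remove more).
Count inversions — for each element, later elements that are smaller:
6: none → 0
8: none → 0
30: 10 → 1
10: none → 0
32: none → 0
35: none → 0
36: none → 0
38: none → 0
41: none → 0
44: none → 0
47: none → 0
Total inversions: 0 + 0 + 1 + 0 + 0 + 0 + 0 + 0 + 0 + 0 + 0 = 1

1 adjacent swap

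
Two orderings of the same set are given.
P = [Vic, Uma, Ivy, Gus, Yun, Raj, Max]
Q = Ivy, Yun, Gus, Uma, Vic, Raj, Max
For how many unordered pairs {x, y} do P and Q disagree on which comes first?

8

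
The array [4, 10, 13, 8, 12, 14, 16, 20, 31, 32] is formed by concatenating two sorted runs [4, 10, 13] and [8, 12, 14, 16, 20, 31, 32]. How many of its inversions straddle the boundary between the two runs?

There are 3 cross-inversions.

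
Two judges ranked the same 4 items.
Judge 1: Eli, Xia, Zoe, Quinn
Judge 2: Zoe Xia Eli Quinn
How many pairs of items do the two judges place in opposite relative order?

Assign each item its position (1..4) in the first ordering, then rewrite the second ordering as that position sequence:
positions: Eli→1, Xia→2, Zoe→3, Quinn→4
second ordering as positions: [3, 2, 1, 4]
Discordant pairs = inversions in this position sequence.
3: 2, 1 → 2
2: 1 → 1
1: 0
4: 0
Total: 2 + 1 + 0 + 0 = 3

3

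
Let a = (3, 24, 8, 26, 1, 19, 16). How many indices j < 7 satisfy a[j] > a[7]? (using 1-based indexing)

The element at index 7 is 16.
Elements before it: 3, 24, 8, 26, 1, 19
Those larger than 16: 24, 26, 19

3 such elements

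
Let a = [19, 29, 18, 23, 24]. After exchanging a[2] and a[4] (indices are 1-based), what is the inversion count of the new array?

Positions 2 and 4 hold 29 and 23; after swapping, the array is [19, 23, 18, 29, 24].
Sweep left to right; for each value list the smaller values that follow it:
19: 1
23: 1
18: 0
29: 1
24: 0
Sum: 1 + 1 + 0 + 1 + 0 = 3

3 inversions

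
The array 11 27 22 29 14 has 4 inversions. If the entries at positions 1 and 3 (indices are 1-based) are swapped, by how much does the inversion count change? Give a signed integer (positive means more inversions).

Positions 1 and 3 hold 11 and 22; after swapping, the array is [22, 27, 11, 29, 14].
Count, for each position, how many later elements it exceeds:
22 → 11, 14 → 2
27 → 11, 14 → 2
11 → none → 0
29 → 14 → 1
14 → none → 0
Sum: 2 + 2 + 0 + 1 + 0 = 5
Change: 5 − 4 = +1

+1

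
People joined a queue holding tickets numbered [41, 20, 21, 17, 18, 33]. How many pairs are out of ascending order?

Count, for each position, how many later elements it exceeds:
41 → 20, 21, 17, 18, 33 → 5
20 → 17, 18 → 2
21 → 17, 18 → 2
17 → none → 0
18 → none → 0
33 → none → 0
Sum: 5 + 2 + 2 + 0 + 0 + 0 = 9

There are 9 out-of-order pairs.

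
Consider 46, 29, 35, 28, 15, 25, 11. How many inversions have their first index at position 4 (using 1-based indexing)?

The element at index 4 is 28.
Elements after it: 15, 25, 11
Those smaller than 28: 15, 25, 11

3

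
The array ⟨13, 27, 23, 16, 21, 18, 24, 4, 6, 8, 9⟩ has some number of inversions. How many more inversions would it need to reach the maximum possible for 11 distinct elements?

18 inversions short

Maximum inversions for 11 distinct elements is C(11, 2) = 11·10/2 = 55.
Current inversions — for each element, count later smaller elements:
13: 4
27: 9
23: 7
16: 4
21: 5
18: 4
24: 4
4: 0
6: 0
8: 0
9: 0
Current total: 4 + 9 + 7 + 4 + 5 + 4 + 4 + 0 + 0 + 0 + 0 = 37
Shortfall: 55 − 37 = 18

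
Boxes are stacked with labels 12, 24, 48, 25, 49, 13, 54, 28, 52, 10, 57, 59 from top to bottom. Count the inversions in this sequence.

18

Count, for each position, how many later elements it exceeds:
12 → 10 → 1
24 → 13, 10 → 2
48 → 25, 13, 28, 10 → 4
25 → 13, 10 → 2
49 → 13, 28, 10 → 3
13 → 10 → 1
54 → 28, 52, 10 → 3
28 → 10 → 1
52 → 10 → 1
10 → none → 0
57 → none → 0
59 → none → 0
Sum: 1 + 2 + 4 + 2 + 3 + 1 + 3 + 1 + 1 + 0 + 0 + 0 = 18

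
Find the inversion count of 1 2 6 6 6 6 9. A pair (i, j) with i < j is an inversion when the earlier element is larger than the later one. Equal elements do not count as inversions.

There are 0 inversions.

Inversion pairs (indices are 1-based):
(none)
That's 0 pairs.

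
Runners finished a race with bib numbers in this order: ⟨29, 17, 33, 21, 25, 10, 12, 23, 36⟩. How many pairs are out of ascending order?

18 out-of-order pairs

For each element, count later entries that are smaller:
29 → 17, 21, 25, 10, 12, 23 → 6
17 → 10, 12 → 2
33 → 21, 25, 10, 12, 23 → 5
21 → 10, 12 → 2
25 → 10, 12, 23 → 3
10 → none → 0
12 → none → 0
23 → none → 0
36 → none → 0
Sum: 6 + 2 + 5 + 2 + 3 + 0 + 0 + 0 + 0 = 18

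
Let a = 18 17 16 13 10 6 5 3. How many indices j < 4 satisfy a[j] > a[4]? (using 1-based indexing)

The element at index 4 is 13.
Elements before it: 18, 17, 16
Those larger than 13: 18, 17, 16

3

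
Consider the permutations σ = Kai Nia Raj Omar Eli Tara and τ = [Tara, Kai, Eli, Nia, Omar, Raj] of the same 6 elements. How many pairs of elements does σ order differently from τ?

Discordant pairs: 9

Assign each item its position (1..6) in the first ordering, then rewrite the second ordering as that position sequence:
positions: Kai→1, Nia→2, Raj→3, Omar→4, Eli→5, Tara→6
second ordering as positions: [6, 1, 5, 2, 4, 3]
Discordant pairs = inversions in this position sequence.
6: 1, 5, 2, 4, 3 → 5
1: 0
5: 2, 4, 3 → 3
2: 0
4: 3 → 1
3: 0
Total: 5 + 0 + 3 + 0 + 1 + 0 = 9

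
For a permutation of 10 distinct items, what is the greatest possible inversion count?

The maximum occurs when the array is in strictly decreasing order: every one of the C(10, 2) pairs is inverted.
C(10, 2) = 10·9/2 = 45

45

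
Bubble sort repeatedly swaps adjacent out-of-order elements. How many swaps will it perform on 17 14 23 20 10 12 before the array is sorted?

There are 10 adjacent swaps.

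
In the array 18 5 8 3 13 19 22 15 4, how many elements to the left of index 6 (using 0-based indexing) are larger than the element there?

0

The element at index 6 is 22.
Elements before it: 18, 5, 8, 3, 13, 19
None of them are larger than 22.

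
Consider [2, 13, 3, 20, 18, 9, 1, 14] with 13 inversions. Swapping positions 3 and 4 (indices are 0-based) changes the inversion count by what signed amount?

-1

Positions 3 and 4 hold 20 and 18; after swapping, the array is [2, 13, 3, 18, 20, 9, 1, 14].
Count, for each position, how many later elements it exceeds:
2 → 1 → 1
13 → 3, 9, 1 → 3
3 → 1 → 1
18 → 9, 1, 14 → 3
20 → 9, 1, 14 → 3
9 → 1 → 1
1 → none → 0
14 → none → 0
Sum: 1 + 3 + 1 + 3 + 3 + 1 + 0 + 0 = 12
Change: 12 − 13 = -1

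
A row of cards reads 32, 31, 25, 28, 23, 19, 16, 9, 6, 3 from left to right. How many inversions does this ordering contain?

44

Sweep left to right; for each value list the smaller values that follow it:
32: 9
31: 8
25: 6
28: 6
23: 5
19: 4
16: 3
9: 2
6: 1
3: 0
Sum: 9 + 8 + 6 + 6 + 5 + 4 + 3 + 2 + 1 + 0 = 44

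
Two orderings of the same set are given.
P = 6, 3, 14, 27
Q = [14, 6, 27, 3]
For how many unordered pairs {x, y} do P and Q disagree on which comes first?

Assign each item its position (1..4) in the first ordering, then rewrite the second ordering as that position sequence:
positions: 6→1, 3→2, 14→3, 27→4
second ordering as positions: [3, 1, 4, 2]
Discordant pairs = inversions in this position sequence.
3: 1, 2 → 2
1: 0
4: 2 → 1
2: 0
Total: 2 + 0 + 1 + 0 = 3

Disagreeing pairs: 3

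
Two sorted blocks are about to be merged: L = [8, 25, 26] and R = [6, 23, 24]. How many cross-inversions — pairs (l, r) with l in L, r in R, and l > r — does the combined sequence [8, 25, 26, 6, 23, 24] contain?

7

For each element r of the right run, count left-run elements greater than r:
r = 6: 8, 25, 26 → 3
r = 23: 25, 26 → 2
r = 24: 25, 26 → 2
Cross-inversions: 3 + 2 + 2 = 7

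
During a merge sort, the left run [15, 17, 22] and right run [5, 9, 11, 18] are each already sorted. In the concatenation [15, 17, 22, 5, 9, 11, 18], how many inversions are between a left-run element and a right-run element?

Split inversions: 10

Count, for every r in R, how many entries of L exceed r:
r = 5: 15, 17, 22 → 3
r = 9: 15, 17, 22 → 3
r = 11: 15, 17, 22 → 3
r = 18: 22 → 1
Cross-inversions: 3 + 3 + 3 + 1 = 10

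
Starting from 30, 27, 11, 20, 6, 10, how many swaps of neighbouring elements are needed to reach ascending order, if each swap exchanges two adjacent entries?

Swaps: 13

Minimum adjacent swaps = number of inversions (each swap of adjacent out-of-order elements removes one inversion and no swap can remove more).
Count inversions — for each element, later elements that are smaller:
30: 27, 11, 20, 6, 10 → 5
27: 11, 20, 6, 10 → 4
11: 6, 10 → 2
20: 6, 10 → 2
6: none → 0
10: none → 0
Total inversions: 5 + 4 + 2 + 2 + 0 + 0 = 13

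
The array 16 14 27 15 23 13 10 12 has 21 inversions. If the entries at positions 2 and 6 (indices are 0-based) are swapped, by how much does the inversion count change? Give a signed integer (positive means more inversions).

-7

Positions 2 and 6 hold 27 and 10; after swapping, the array is [16, 14, 10, 15, 23, 13, 27, 12].
Sweep left to right; for each value list the smaller values that follow it:
16: 5
14: 3
10: 0
15: 2
23: 2
13: 1
27: 1
12: 0
Sum: 5 + 3 + 0 + 2 + 2 + 1 + 1 + 0 = 14
Change: 14 − 21 = -7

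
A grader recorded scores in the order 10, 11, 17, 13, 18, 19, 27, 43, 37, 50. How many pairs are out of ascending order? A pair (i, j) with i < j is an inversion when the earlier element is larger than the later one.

2 inversions

Count, for each position, how many later elements it exceeds:
10 → none → 0
11 → none → 0
17 → 13 → 1
13 → none → 0
18 → none → 0
19 → none → 0
27 → none → 0
43 → 37 → 1
37 → none → 0
50 → none → 0
Sum: 0 + 0 + 1 + 0 + 0 + 0 + 0 + 1 + 0 + 0 = 2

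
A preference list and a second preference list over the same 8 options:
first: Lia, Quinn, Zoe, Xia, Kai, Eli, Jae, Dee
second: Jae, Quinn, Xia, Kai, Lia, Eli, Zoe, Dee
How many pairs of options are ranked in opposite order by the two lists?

Assign each item its position (1..8) in the first ordering, then rewrite the second ordering as that position sequence:
positions: Lia→1, Quinn→2, Zoe→3, Xia→4, Kai→5, Eli→6, Jae→7, Dee→8
second ordering as positions: [7, 2, 4, 5, 1, 6, 3, 8]
Discordant pairs = inversions in this position sequence.
7: 2, 4, 5, 1, 6, 3 → 6
2: 1 → 1
4: 1, 3 → 2
5: 1, 3 → 2
1: 0
6: 3 → 1
3: 0
8: 0
Total: 6 + 1 + 2 + 2 + 0 + 1 + 0 + 0 = 12

12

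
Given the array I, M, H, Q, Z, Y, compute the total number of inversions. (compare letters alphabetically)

3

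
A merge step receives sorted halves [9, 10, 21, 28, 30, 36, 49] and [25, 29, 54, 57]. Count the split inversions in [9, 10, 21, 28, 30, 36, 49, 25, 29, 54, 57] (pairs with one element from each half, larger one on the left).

Take each right-half value and tally the left-half values above it:
r = 25: 28, 30, 36, 49 → 4
r = 29: 30, 36, 49 → 3
r = 54: none → 0
r = 57: none → 0
Cross-inversions: 4 + 3 + 0 + 0 = 7

7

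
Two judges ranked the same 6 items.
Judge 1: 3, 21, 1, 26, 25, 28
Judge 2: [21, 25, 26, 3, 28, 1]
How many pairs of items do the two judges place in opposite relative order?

Discordant pairs: 7

Assign each item its position (1..6) in the first ordering, then rewrite the second ordering as that position sequence:
positions: 3→1, 21→2, 1→3, 26→4, 25→5, 28→6
second ordering as positions: [2, 5, 4, 1, 6, 3]
Discordant pairs = inversions in this position sequence.
2: 1 → 1
5: 4, 1, 3 → 3
4: 1, 3 → 2
1: 0
6: 3 → 1
3: 0
Total: 1 + 3 + 2 + 0 + 1 + 0 = 7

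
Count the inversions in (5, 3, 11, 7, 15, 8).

4

Count, for each position, how many later elements it exceeds:
5 → 3 → 1
3 → none → 0
11 → 7, 8 → 2
7 → none → 0
15 → 8 → 1
8 → none → 0
Sum: 1 + 0 + 2 + 0 + 1 + 0 = 4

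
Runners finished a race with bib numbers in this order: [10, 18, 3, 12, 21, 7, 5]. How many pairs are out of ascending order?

For each element, count later entries that are smaller:
10: 3
18: 4
3: 0
12: 2
21: 2
7: 1
5: 0
Sum: 3 + 4 + 0 + 2 + 2 + 1 + 0 = 12

12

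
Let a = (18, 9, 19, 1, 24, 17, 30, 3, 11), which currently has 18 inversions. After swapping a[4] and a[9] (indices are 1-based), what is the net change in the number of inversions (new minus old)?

Positions 4 and 9 hold 1 and 11; after swapping, the array is [18, 9, 19, 11, 24, 17, 30, 3, 1].
Element-by-element contributions:
18 → 9, 11, 17, 3, 1 → 5
9 → 3, 1 → 2
19 → 11, 17, 3, 1 → 4
11 → 3, 1 → 2
24 → 17, 3, 1 → 3
17 → 3, 1 → 2
30 → 3, 1 → 2
3 → 1 → 1
1 → none → 0
Sum: 5 + 2 + 4 + 2 + 3 + 2 + 2 + 1 + 0 = 21
Change: 21 − 18 = +3

+3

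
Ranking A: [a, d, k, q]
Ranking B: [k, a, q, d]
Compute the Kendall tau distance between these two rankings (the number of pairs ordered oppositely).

Assign each item its position (1..4) in the first ordering, then rewrite the second ordering as that position sequence:
positions: a→1, d→2, k→3, q→4
second ordering as positions: [3, 1, 4, 2]
Discordant pairs = inversions in this position sequence.
3: 1, 2 → 2
1: 0
4: 2 → 1
2: 0
Total: 2 + 0 + 1 + 0 = 3

3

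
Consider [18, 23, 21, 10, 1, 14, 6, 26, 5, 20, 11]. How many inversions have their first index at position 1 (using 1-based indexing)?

6

The element at index 1 is 18.
Elements after it: 23, 21, 10, 1, 14, 6, 26, 5, 20, 11
Those smaller than 18: 10, 1, 14, 6, 5, 11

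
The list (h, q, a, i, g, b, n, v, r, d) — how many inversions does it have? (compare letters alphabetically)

Sweep left to right; for each value list the smaller values that follow it:
h → a, g, b, d → 4
q → a, i, g, b, n, d → 6
a → none → 0
i → g, b, d → 3
g → b, d → 2
b → none → 0
n → d → 1
v → r, d → 2
r → d → 1
d → none → 0
Sum: 4 + 6 + 0 + 3 + 2 + 0 + 1 + 2 + 1 + 0 = 19

19 out-of-order pairs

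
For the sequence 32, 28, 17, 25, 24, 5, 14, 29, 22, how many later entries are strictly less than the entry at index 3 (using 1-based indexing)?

2

The element at index 3 is 17.
Elements after it: 25, 24, 5, 14, 29, 22
Those smaller than 17: 5, 14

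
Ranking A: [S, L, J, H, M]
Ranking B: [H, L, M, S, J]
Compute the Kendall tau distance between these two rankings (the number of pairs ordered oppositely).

Assign each item its position (1..5) in the first ordering, then rewrite the second ordering as that position sequence:
positions: S→1, L→2, J→3, H→4, M→5
second ordering as positions: [4, 2, 5, 1, 3]
Discordant pairs = inversions in this position sequence.
4: 2, 1, 3 → 3
2: 1 → 1
5: 1, 3 → 2
1: 0
3: 0
Total: 3 + 1 + 2 + 0 + 0 = 6

Discordant pairs: 6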